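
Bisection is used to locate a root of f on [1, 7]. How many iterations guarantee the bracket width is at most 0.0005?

14

Width after n steps is 6/2^n. Need 2^n ≥ 6/0.0005 = 12000.
2^13 = 8192 < 12000 ≤ 2^14 = 16384, so n = 14.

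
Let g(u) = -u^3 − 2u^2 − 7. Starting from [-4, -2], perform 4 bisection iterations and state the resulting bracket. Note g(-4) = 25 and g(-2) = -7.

u = -3 gives g = 2, positive; keep [-3, -2]
u = -2.5 gives g = -3.875, negative; keep [-3, -2.5]
u = -2.75 gives g = -1.328125, negative; keep [-3, -2.75]
u = -2.875 gives g = 0.2324, positive; keep [-2.875, -2.75]

[-2.875, -2.75]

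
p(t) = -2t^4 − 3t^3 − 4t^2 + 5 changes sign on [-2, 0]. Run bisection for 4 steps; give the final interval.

[-1.25, -1.125]

t = -1 gives p = 2, positive; keep [-2, -1]
t = -1.5 gives p = -4, negative; keep [-1.5, -1]
t = -1.25 gives p = -0.273438, negative; keep [-1.25, -1]
t = -1.125 gives p = 1.0054, positive; keep [-1.25, -1.125]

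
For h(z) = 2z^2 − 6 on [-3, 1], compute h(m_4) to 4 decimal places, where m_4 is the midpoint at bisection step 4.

z = -1 gives h = -4, negative; keep [-3, -1]
z = -2 gives h = 2, positive; keep [-2, -1]
z = -1.5 gives h = -1.5, negative; keep [-2, -1.5]
z = -1.75 gives h = 0.125, positive; keep [-1.75, -1.5]

0.1250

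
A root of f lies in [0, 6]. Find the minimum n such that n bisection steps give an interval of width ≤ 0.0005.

Width after n steps is 6/2^n. Need 2^n ≥ 6/0.0005 = 12000.
2^13 = 8192 < 12000 ≤ 2^14 = 16384, so n = 14.

14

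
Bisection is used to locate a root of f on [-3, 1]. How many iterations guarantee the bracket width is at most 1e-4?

16

Width after n steps is 4/2^n. Need 2^n ≥ 4/1e-4 = 40000.
2^15 = 32768 < 40000 ≤ 2^16 = 65536, so n = 16.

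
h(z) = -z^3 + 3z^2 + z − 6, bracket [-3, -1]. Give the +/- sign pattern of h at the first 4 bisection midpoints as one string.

++-+

z = -2 gives h = 12, positive; keep [-2, -1]
z = -1.5 gives h = 2.625, positive; keep [-1.5, -1]
z = -1.25 gives h = -0.609375, negative; keep [-1.5, -1.25]
z = -1.375 gives h = 0.8965, positive; keep [-1.375, -1.25]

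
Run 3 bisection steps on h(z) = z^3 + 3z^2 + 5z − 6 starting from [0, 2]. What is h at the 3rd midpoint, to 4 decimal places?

midpoint 1: h = 3 > 0 → [0, 1]
midpoint 0.5: h = -2.625 < 0 → [0.5, 1]
midpoint 0.75: h = -0.140625 < 0 → [0.75, 1]

-0.1406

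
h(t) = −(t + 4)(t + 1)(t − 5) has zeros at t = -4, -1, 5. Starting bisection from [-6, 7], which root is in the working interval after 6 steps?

5

t = 0.5 gives h = 30.375, positive; keep [0.5, 7]
t = 3.75 gives h = 46.015625, positive; keep [3.75, 7]
t = 5.375 gives h = -22.412109, negative; keep [3.75, 5.375]
t = 4.5625 gives h = 20.8376, positive; keep [4.5625, 5.375]
t = 4.96875 gives h = 1.6729, positive; keep [4.96875, 5.375]
t = 5.171875 gives h = -9.7294, negative; keep [4.96875, 5.171875]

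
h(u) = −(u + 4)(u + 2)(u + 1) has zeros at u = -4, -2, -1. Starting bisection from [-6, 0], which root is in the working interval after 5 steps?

h(-3) = -2 < 0, so the root lies in [-6, -3]
h(-4.5) = 4.375 > 0, so the root lies in [-4.5, -3]
h(-3.75) = -1.203125 < 0, so the root lies in [-4.5, -3.75]
h(-4.125) = 0.8301 > 0, so the root lies in [-4.125, -3.75]
h(-3.9375) = -0.3557 < 0, so the root lies in [-4.125, -3.9375]

-4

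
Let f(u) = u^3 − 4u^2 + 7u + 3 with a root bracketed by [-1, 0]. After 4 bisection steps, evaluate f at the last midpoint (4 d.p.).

0.3914

midpoint -0.5: f = -1.625 < 0 → [-0.5, 0]
midpoint -0.25: f = 0.984375 > 0 → [-0.5, -0.25]
midpoint -0.375: f = -0.240234 < 0 → [-0.375, -0.25]
midpoint -0.3125: f = 0.3914 > 0 → [-0.375, -0.3125]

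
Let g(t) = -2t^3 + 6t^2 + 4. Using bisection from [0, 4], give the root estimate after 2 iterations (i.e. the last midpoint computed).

midpoint 2: g = 12 > 0 → [2, 4]
midpoint 3: g = 4 > 0 → [3, 4]

3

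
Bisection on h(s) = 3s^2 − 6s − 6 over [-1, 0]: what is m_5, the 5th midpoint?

-0.71875

s = -0.5 gives h = -2.25, negative; keep [-1, -0.5]
s = -0.75 gives h = 0.1875, positive; keep [-0.75, -0.5]
s = -0.625 gives h = -1.078125, negative; keep [-0.75, -0.625]
s = -0.6875 gives h = -0.457, negative; keep [-0.75, -0.6875]
s = -0.71875 gives h = -0.1377, negative; keep [-0.75, -0.71875]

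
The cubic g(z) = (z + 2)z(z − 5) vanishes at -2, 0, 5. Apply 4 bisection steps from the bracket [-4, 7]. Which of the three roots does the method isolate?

m = 1.5, g(m) = -18.375 (−); new bracket [1.5, 7]
m = 4.25, g(m) = -19.921875 (−); new bracket [4.25, 7]
m = 5.625, g(m) = 26.806641 (+); new bracket [4.25, 5.625]
m = 4.9375, g(m) = -2.1409 (−); new bracket [4.9375, 5.625]

5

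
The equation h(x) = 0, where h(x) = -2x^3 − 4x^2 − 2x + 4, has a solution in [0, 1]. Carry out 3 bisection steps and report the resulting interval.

h(0.5) = 1.75 > 0, so the root lies in [0.5, 1]
h(0.75) = -0.59375 < 0, so the root lies in [0.5, 0.75]
h(0.625) = 0.699219 > 0, so the root lies in [0.625, 0.75]

[0.625, 0.75]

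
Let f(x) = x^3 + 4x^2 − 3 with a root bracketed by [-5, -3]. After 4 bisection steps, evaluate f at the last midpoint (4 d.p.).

x = -4 gives f = -3, negative; keep [-4, -3]
x = -3.5 gives f = 3.125, positive; keep [-4, -3.5]
x = -3.75 gives f = 0.515625, positive; keep [-4, -3.75]
x = -3.875 gives f = -1.123, negative; keep [-3.875, -3.75]

-1.1230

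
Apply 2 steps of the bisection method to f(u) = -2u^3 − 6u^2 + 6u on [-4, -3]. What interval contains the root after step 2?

midpoint -3.5: f = -8.75 < 0 → [-4, -3.5]
midpoint -3.75: f = -1.40625 < 0 → [-4, -3.75]

[-4, -3.75]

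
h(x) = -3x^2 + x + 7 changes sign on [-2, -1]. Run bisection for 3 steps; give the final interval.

[-1.375, -1.25]

x = -1.5 gives h = -1.25, negative; keep [-1.5, -1]
x = -1.25 gives h = 1.0625, positive; keep [-1.5, -1.25]
x = -1.375 gives h = -0.046875, negative; keep [-1.375, -1.25]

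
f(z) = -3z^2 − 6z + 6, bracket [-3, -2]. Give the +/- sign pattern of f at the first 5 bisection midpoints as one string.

f(-2.5) = 2.25 > 0, so the root lies in [-3, -2.5]
f(-2.75) = -0.1875 < 0, so the root lies in [-2.75, -2.5]
f(-2.625) = 1.078125 > 0, so the root lies in [-2.75, -2.625]
f(-2.6875) = 0.457 > 0, so the root lies in [-2.75, -2.6875]
f(-2.71875) = 0.1377 > 0, so the root lies in [-2.75, -2.71875]

+-+++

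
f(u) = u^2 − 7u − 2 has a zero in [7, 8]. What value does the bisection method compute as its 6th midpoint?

7.265625

midpoint 7.5: f = 1.75 > 0 → [7, 7.5]
midpoint 7.25: f = -0.1875 < 0 → [7.25, 7.5]
midpoint 7.375: f = 0.765625 > 0 → [7.25, 7.375]
midpoint 7.3125: f = 0.2852 > 0 → [7.25, 7.3125]
midpoint 7.28125: f = 0.0479 > 0 → [7.25, 7.28125]
midpoint 7.265625: f = -0.0701 < 0 → [7.265625, 7.28125]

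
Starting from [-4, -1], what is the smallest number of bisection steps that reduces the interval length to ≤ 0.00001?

19

Width after n steps is 3/2^n. Need 2^n ≥ 3/0.00001 = 300000.
2^18 = 262144 < 300000 ≤ 2^19 = 524288, so n = 19.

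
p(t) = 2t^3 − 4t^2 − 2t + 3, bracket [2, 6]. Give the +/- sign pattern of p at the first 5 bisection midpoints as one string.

midpoint 4: p = 59 > 0 → [2, 4]
midpoint 3: p = 15 > 0 → [2, 3]
midpoint 2.5: p = 4.25 > 0 → [2, 2.5]
midpoint 2.25: p = 1.0312 > 0 → [2, 2.25]
midpoint 2.125: p = -0.1211 < 0 → [2.125, 2.25]

++++-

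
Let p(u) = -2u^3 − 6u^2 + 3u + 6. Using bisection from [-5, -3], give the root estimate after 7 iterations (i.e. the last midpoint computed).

-3.171875

midpoint -4: p = 26 > 0 → [-4, -3]
midpoint -3.5: p = 7.75 > 0 → [-3.5, -3]
midpoint -3.25: p = 1.53125 > 0 → [-3.25, -3]
midpoint -3.125: p = -0.9336 < 0 → [-3.25, -3.125]
midpoint -3.1875: p = 0.2476 > 0 → [-3.1875, -3.125]
midpoint -3.15625: p = -0.3557 < 0 → [-3.1875, -3.15625]
midpoint -3.171875: p = -0.0572 < 0 → [-3.1875, -3.171875]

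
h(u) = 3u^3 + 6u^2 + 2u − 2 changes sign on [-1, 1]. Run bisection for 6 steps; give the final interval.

[0.375, 0.40625]

m = 0, h(m) = -2 (−); new bracket [0, 1]
m = 0.5, h(m) = 0.875 (+); new bracket [0, 0.5]
m = 0.25, h(m) = -1.078125 (−); new bracket [0.25, 0.5]
m = 0.375, h(m) = -0.248 (−); new bracket [0.375, 0.5]
m = 0.4375, h(m) = 0.2747 (+); new bracket [0.375, 0.4375]
m = 0.40625, h(m) = 0.0039 (+); new bracket [0.375, 0.40625]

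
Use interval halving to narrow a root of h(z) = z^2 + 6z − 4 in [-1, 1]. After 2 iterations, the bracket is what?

m = 0, h(m) = -4 (−); new bracket [0, 1]
m = 0.5, h(m) = -0.75 (−); new bracket [0.5, 1]

[0.5, 1]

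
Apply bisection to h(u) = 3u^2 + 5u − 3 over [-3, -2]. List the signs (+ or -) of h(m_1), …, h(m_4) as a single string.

midpoint -2.5: h = 3.25 > 0 → [-2.5, -2]
midpoint -2.25: h = 0.9375 > 0 → [-2.25, -2]
midpoint -2.125: h = -0.078125 < 0 → [-2.25, -2.125]
midpoint -2.1875: h = 0.418 > 0 → [-2.1875, -2.125]

++-+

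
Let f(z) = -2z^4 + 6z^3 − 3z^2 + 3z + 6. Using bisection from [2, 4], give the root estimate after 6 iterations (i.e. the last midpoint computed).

2.78125

z = 3 gives f = -12, negative; keep [2, 3]
z = 2.5 gives f = 10.375, positive; keep [2.5, 3]
z = 2.75 gives f = 1.960938, positive; keep [2.75, 3]
z = 2.875 gives f = -4.231, negative; keep [2.75, 2.875]
z = 2.8125 gives f = -0.9502, negative; keep [2.75, 2.8125]
z = 2.78125 gives f = 0.55, positive; keep [2.78125, 2.8125]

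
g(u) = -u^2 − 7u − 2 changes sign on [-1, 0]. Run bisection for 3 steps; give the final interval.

[-0.375, -0.25]

midpoint -0.5: g = 1.25 > 0 → [-0.5, 0]
midpoint -0.25: g = -0.3125 < 0 → [-0.5, -0.25]
midpoint -0.375: g = 0.484375 > 0 → [-0.375, -0.25]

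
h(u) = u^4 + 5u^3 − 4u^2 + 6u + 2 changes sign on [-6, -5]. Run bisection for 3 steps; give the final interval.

[-5.875, -5.75]

midpoint -5.5: h = -68.8125 < 0 → [-6, -5.5]
midpoint -5.75: h = -22.167969 < 0 → [-6, -5.75]
midpoint -5.875: h = 6.119385 > 0 → [-5.875, -5.75]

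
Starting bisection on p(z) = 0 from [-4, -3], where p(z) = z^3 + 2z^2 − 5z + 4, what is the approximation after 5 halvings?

midpoint -3.5: p = 3.125 > 0 → [-4, -3.5]
midpoint -3.75: p = -1.859375 < 0 → [-3.75, -3.5]
midpoint -3.625: p = 0.771484 > 0 → [-3.75, -3.625]
midpoint -3.6875: p = -0.5085 < 0 → [-3.6875, -3.625]
midpoint -3.65625: p = 0.1402 > 0 → [-3.6875, -3.65625]

-3.65625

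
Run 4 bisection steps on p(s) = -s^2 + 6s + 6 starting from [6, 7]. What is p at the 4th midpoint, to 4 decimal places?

p(6.5) = 2.75 > 0, so the root lies in [6.5, 7]
p(6.75) = 0.9375 > 0, so the root lies in [6.75, 7]
p(6.875) = -0.015625 < 0, so the root lies in [6.75, 6.875]
p(6.8125) = 0.4648 > 0, so the root lies in [6.8125, 6.875]

0.4648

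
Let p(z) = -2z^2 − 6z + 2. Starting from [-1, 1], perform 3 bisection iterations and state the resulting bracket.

midpoint 0: p = 2 > 0 → [0, 1]
midpoint 0.5: p = -1.5 < 0 → [0, 0.5]
midpoint 0.25: p = 0.375 > 0 → [0.25, 0.5]

[0.25, 0.5]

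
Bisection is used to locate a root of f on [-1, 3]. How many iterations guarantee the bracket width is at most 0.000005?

20

Width after n steps is 4/2^n. Need 2^n ≥ 4/0.000005 = 800000.
2^19 = 524288 < 800000 ≤ 2^20 = 1048576, so n = 20.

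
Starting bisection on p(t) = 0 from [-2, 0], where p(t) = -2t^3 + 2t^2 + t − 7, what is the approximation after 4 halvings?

-1.375

m = -1, p(m) = -4 (−); new bracket [-2, -1]
m = -1.5, p(m) = 2.75 (+); new bracket [-1.5, -1]
m = -1.25, p(m) = -1.21875 (−); new bracket [-1.5, -1.25]
m = -1.375, p(m) = 0.6055 (+); new bracket [-1.375, -1.25]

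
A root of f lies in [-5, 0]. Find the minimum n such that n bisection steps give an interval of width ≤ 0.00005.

17

Width after n steps is 5/2^n. Need 2^n ≥ 5/0.00005 = 100000.
2^16 = 65536 < 100000 ≤ 2^17 = 131072, so n = 17.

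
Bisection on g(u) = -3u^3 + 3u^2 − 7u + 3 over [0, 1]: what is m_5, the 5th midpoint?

u = 0.5 gives g = -0.125, negative; keep [0, 0.5]
u = 0.25 gives g = 1.390625, positive; keep [0.25, 0.5]
u = 0.375 gives g = 0.638672, positive; keep [0.375, 0.5]
u = 0.4375 gives g = 0.2605, positive; keep [0.4375, 0.5]
u = 0.46875 gives g = 0.0689, positive; keep [0.46875, 0.5]

0.46875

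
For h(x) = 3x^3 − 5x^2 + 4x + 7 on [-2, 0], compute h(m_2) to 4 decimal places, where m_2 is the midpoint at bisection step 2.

3.3750

h(-1) = -5 < 0, so the root lies in [-1, 0]
h(-0.5) = 3.375 > 0, so the root lies in [-1, -0.5]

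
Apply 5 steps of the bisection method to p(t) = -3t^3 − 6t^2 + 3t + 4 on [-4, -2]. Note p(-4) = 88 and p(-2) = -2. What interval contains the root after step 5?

m = -3, p(m) = 22 (+); new bracket [-3, -2]
m = -2.5, p(m) = 5.875 (+); new bracket [-2.5, -2]
m = -2.25, p(m) = 1.046875 (+); new bracket [-2.25, -2]
m = -2.125, p(m) = -0.6816 (−); new bracket [-2.25, -2.125]
m = -2.1875, p(m) = 0.1292 (+); new bracket [-2.1875, -2.125]

[-2.1875, -2.125]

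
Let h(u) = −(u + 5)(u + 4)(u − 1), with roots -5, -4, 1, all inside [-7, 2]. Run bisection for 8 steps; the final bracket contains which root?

h(-2.5) = 13.125 > 0, so the root lies in [-2.5, 2]
h(-0.25) = 22.265625 > 0, so the root lies in [-0.25, 2]
h(0.875) = 3.580078 > 0, so the root lies in [0.875, 2]
h(1.4375) = -15.3142 < 0, so the root lies in [0.875, 1.4375]
h(1.15625) = -4.9599 < 0, so the root lies in [0.875, 1.15625]
h(1.015625) = -0.4714 < 0, so the root lies in [0.875, 1.015625]
h(0.9453125) = 1.6079 > 0, so the root lies in [0.9453125, 1.015625]
h(0.98046875) = 0.5817 > 0, so the root lies in [0.98046875, 1.015625]

1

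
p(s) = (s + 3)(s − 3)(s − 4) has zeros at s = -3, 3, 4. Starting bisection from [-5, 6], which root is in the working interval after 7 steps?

m = 0.5, p(m) = 30.625 (+); new bracket [-5, 0.5]
m = -2.25, p(m) = 24.609375 (+); new bracket [-5, -2.25]
m = -3.625, p(m) = -31.572266 (−); new bracket [-3.625, -2.25]
m = -2.9375, p(m) = 2.5745 (+); new bracket [-3.625, -2.9375]
m = -3.28125, p(m) = -12.8631 (−); new bracket [-3.28125, -2.9375]
m = -3.109375, p(m) = -4.7506 (−); new bracket [-3.109375, -2.9375]
m = -3.0234375, p(m) = -0.9915 (−); new bracket [-3.0234375, -2.9375]

-3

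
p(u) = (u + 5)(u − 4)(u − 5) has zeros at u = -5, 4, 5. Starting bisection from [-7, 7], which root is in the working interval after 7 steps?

u = 0 gives p = 100, positive; keep [-7, 0]
u = -3.5 gives p = 95.625, positive; keep [-7, -3.5]
u = -5.25 gives p = -23.703125, negative; keep [-5.25, -3.5]
u = -4.375 gives p = 49.0723, positive; keep [-5.25, -4.375]
u = -4.8125 gives p = 16.2136, positive; keep [-5.25, -4.8125]
u = -5.03125 gives p = -2.8311, negative; keep [-5.03125, -4.8125]
u = -4.921875 gives p = 6.9158, positive; keep [-5.03125, -4.921875]

-5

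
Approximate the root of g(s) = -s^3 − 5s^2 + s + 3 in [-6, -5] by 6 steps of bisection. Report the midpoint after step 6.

g(-5.5) = 12.625 > 0, so the root lies in [-5.5, -5]
g(-5.25) = 4.640625 > 0, so the root lies in [-5.25, -5]
g(-5.125) = 1.158203 > 0, so the root lies in [-5.125, -5]
g(-5.0625) = -0.4607 < 0, so the root lies in [-5.125, -5.0625]
g(-5.09375) = 0.3387 > 0, so the root lies in [-5.09375, -5.0625]
g(-5.078125) = -0.0635 < 0, so the root lies in [-5.09375, -5.078125]

-5.078125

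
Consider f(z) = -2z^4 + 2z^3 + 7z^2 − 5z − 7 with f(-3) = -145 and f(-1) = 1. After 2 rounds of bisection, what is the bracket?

[-1.5, -1]

midpoint -2: f = -17 < 0 → [-2, -1]
midpoint -1.5: f = -0.625 < 0 → [-1.5, -1]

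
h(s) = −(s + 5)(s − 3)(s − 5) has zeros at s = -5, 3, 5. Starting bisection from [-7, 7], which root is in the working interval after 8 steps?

-5

m = 0, h(m) = -75 (−); new bracket [-7, 0]
m = -3.5, h(m) = -82.875 (−); new bracket [-7, -3.5]
m = -5.25, h(m) = 21.140625 (+); new bracket [-5.25, -3.5]
m = -4.375, h(m) = -43.2129 (−); new bracket [-5.25, -4.375]
m = -4.8125, h(m) = -14.3738 (−); new bracket [-5.25, -4.8125]
m = -5.03125, h(m) = 2.5176 (+); new bracket [-5.03125, -4.8125]
m = -4.921875, h(m) = -6.1406 (−); new bracket [-5.03125, -4.921875]
m = -4.9765625, h(m) = -1.8651 (−); new bracket [-5.03125, -4.9765625]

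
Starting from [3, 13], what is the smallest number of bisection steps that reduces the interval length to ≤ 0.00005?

Width after n steps is 10/2^n. Need 2^n ≥ 10/0.00005 = 200000.
2^17 = 131072 < 200000 ≤ 2^18 = 262144, so n = 18.

18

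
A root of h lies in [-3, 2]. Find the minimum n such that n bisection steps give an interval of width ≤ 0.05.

7

Width after n steps is 5/2^n. Need 2^n ≥ 5/0.05 = 100.
2^6 = 64 < 100 ≤ 2^7 = 128, so n = 7.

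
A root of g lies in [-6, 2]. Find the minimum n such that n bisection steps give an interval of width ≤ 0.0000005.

24

Width after n steps is 8/2^n. Need 2^n ≥ 8/0.0000005 = 16000000.
2^23 = 8388608 < 16000000 ≤ 2^24 = 16777216, so n = 24.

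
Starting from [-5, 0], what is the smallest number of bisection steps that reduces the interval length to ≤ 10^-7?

26

Width after n steps is 5/2^n. Need 2^n ≥ 5/10^-7 = 50000000.
2^25 = 33554432 < 50000000 ≤ 2^26 = 67108864, so n = 26.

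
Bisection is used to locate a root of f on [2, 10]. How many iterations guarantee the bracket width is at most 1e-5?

Width after n steps is 8/2^n. Need 2^n ≥ 8/1e-5 = 800000.
2^19 = 524288 < 800000 ≤ 2^20 = 1048576, so n = 20.

20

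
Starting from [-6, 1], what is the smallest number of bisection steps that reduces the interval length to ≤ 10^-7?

Width after n steps is 7/2^n. Need 2^n ≥ 7/10^-7 = 70000000.
2^26 = 67108864 < 70000000 ≤ 2^27 = 134217728, so n = 27.

27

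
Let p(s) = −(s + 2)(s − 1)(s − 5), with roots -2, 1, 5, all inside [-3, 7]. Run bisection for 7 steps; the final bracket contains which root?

5

midpoint 2: p = 12 > 0 → [2, 7]
midpoint 4.5: p = 11.375 > 0 → [4.5, 7]
midpoint 5.75: p = -27.609375 < 0 → [4.5, 5.75]
midpoint 5.125: p = -3.6738 < 0 → [4.5, 5.125]
midpoint 4.8125: p = 4.8699 > 0 → [4.8125, 5.125]
midpoint 4.96875: p = 0.8643 > 0 → [4.96875, 5.125]
midpoint 5.046875: p = -1.3368 < 0 → [4.96875, 5.046875]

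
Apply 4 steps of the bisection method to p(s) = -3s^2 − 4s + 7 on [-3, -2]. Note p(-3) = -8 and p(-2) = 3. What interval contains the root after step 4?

[-2.375, -2.3125]

s = -2.5 gives p = -1.75, negative; keep [-2.5, -2]
s = -2.25 gives p = 0.8125, positive; keep [-2.5, -2.25]
s = -2.375 gives p = -0.421875, negative; keep [-2.375, -2.25]
s = -2.3125 gives p = 0.207, positive; keep [-2.375, -2.3125]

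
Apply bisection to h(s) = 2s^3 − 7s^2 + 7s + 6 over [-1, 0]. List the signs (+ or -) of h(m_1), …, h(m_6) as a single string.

h(-0.5) = 0.5 > 0, so the root lies in [-1, -0.5]
h(-0.75) = -4.03125 < 0, so the root lies in [-0.75, -0.5]
h(-0.625) = -1.597656 < 0, so the root lies in [-0.625, -0.5]
h(-0.5625) = -0.5083 < 0, so the root lies in [-0.5625, -0.5]
h(-0.53125) = 0.0058 > 0, so the root lies in [-0.5625, -0.53125]
h(-0.546875) = -0.2487 < 0, so the root lies in [-0.546875, -0.53125]

+---+-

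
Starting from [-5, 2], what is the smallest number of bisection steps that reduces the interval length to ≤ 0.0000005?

Width after n steps is 7/2^n. Need 2^n ≥ 7/0.0000005 = 14000000.
2^23 = 8388608 < 14000000 ≤ 2^24 = 16777216, so n = 24.

24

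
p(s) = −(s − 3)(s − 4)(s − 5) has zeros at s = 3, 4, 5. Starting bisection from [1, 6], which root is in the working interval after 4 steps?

3

p(3.5) = -0.375 < 0, so the root lies in [1, 3.5]
p(2.25) = 3.609375 > 0, so the root lies in [2.25, 3.5]
p(2.875) = 0.298828 > 0, so the root lies in [2.875, 3.5]
p(3.1875) = -0.2761 < 0, so the root lies in [2.875, 3.1875]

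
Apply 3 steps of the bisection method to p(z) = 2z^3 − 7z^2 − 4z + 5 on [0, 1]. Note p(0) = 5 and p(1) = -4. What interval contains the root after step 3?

[0.625, 0.75]

midpoint 0.5: p = 1.5 > 0 → [0.5, 1]
midpoint 0.75: p = -1.09375 < 0 → [0.5, 0.75]
midpoint 0.625: p = 0.253906 > 0 → [0.625, 0.75]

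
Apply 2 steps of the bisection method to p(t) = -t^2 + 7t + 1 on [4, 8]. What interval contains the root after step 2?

midpoint 6: p = 7 > 0 → [6, 8]
midpoint 7: p = 1 > 0 → [7, 8]

[7, 8]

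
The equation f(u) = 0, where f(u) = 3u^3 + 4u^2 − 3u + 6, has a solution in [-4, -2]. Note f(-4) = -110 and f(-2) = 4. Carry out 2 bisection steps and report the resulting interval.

m = -3, f(m) = -30 (−); new bracket [-3, -2]
m = -2.5, f(m) = -8.375 (−); new bracket [-2.5, -2]

[-2.5, -2]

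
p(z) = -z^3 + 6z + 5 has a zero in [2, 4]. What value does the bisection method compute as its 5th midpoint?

m = 3, p(m) = -4 (−); new bracket [2, 3]
m = 2.5, p(m) = 4.375 (+); new bracket [2.5, 3]
m = 2.75, p(m) = 0.703125 (+); new bracket [2.75, 3]
m = 2.875, p(m) = -1.5137 (−); new bracket [2.75, 2.875]
m = 2.8125, p(m) = -0.3723 (−); new bracket [2.75, 2.8125]

2.8125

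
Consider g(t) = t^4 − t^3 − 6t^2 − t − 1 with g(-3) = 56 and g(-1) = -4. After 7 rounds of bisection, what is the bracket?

g(-2) = 1 > 0, so the root lies in [-2, -1]
g(-1.5) = -4.5625 < 0, so the root lies in [-2, -1.5]
g(-1.75) = -2.886719 < 0, so the root lies in [-2, -1.75]
g(-1.875) = -1.2673 < 0, so the root lies in [-2, -1.875]
g(-1.9375) = -0.2209 < 0, so the root lies in [-2, -1.9375]
g(-1.96875) = 0.3669 > 0, so the root lies in [-1.96875, -1.9375]
g(-1.953125) = 0.0674 > 0, so the root lies in [-1.953125, -1.9375]

[-1.953125, -1.9375]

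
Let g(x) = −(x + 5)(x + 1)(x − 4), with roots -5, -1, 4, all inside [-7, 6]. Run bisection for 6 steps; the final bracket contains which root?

4

x = -0.5 gives g = 10.125, positive; keep [-0.5, 6]
x = 2.75 gives g = 36.328125, positive; keep [2.75, 6]
x = 4.375 gives g = -18.896484, negative; keep [2.75, 4.375]
x = 3.5625 gives g = 17.0916, positive; keep [3.5625, 4.375]
x = 3.96875 gives g = 1.3926, positive; keep [3.96875, 4.375]
x = 4.171875 gives g = -8.153, negative; keep [3.96875, 4.171875]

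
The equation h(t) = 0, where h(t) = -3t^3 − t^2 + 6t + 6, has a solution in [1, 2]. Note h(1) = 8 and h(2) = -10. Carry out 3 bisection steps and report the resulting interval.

[1.625, 1.75]

midpoint 1.5: h = 2.625 > 0 → [1.5, 2]
midpoint 1.75: h = -2.640625 < 0 → [1.5, 1.75]
midpoint 1.625: h = 0.236328 > 0 → [1.625, 1.75]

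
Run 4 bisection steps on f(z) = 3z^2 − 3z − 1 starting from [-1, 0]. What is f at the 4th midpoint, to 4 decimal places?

0.2305

midpoint -0.5: f = 1.25 > 0 → [-0.5, 0]
midpoint -0.25: f = -0.0625 < 0 → [-0.5, -0.25]
midpoint -0.375: f = 0.546875 > 0 → [-0.375, -0.25]
midpoint -0.3125: f = 0.2305 > 0 → [-0.3125, -0.25]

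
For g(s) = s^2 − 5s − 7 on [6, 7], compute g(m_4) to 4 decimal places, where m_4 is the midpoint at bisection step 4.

m = 6.5, g(m) = 2.75 (+); new bracket [6, 6.5]
m = 6.25, g(m) = 0.8125 (+); new bracket [6, 6.25]
m = 6.125, g(m) = -0.109375 (−); new bracket [6.125, 6.25]
m = 6.1875, g(m) = 0.3477 (+); new bracket [6.125, 6.1875]

0.3477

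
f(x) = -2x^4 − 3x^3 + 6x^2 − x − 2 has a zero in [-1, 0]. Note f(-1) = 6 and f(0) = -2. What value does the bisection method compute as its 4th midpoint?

midpoint -0.5: f = 0.25 > 0 → [-0.5, 0]
midpoint -0.25: f = -1.335938 < 0 → [-0.5, -0.25]
midpoint -0.375: f = -0.662598 < 0 → [-0.5, -0.375]
midpoint -0.4375: f = -0.2361 < 0 → [-0.5, -0.4375]

-0.4375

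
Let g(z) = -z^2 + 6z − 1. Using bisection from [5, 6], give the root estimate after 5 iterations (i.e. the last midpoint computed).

g(5.5) = 1.75 > 0, so the root lies in [5.5, 6]
g(5.75) = 0.4375 > 0, so the root lies in [5.75, 6]
g(5.875) = -0.265625 < 0, so the root lies in [5.75, 5.875]
g(5.8125) = 0.0898 > 0, so the root lies in [5.8125, 5.875]
g(5.84375) = -0.0869 < 0, so the root lies in [5.8125, 5.84375]

5.84375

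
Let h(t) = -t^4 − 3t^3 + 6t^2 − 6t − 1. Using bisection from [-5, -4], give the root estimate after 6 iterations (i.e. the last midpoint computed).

h(-4.5) = 10.8125 > 0, so the root lies in [-5, -4.5]
h(-4.75) = -24.675781 < 0, so the root lies in [-4.75, -4.5]
h(-4.625) = -5.670166 < 0, so the root lies in [-4.625, -4.5]
h(-4.5625) = 2.8752 > 0, so the root lies in [-4.625, -4.5625]
h(-4.59375) = -1.3201 < 0, so the root lies in [-4.59375, -4.5625]
h(-4.578125) = 0.7968 > 0, so the root lies in [-4.59375, -4.578125]

-4.578125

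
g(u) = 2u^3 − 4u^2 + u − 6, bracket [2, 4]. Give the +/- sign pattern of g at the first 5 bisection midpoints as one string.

g(3) = 15 > 0, so the root lies in [2, 3]
g(2.5) = 2.75 > 0, so the root lies in [2, 2.5]
g(2.25) = -1.21875 < 0, so the root lies in [2.25, 2.5]
g(2.375) = 0.6055 > 0, so the root lies in [2.25, 2.375]
g(2.3125) = -0.3452 < 0, so the root lies in [2.3125, 2.375]

++-+-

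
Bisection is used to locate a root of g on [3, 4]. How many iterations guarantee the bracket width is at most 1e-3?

10

Width after n steps is 1/2^n. Need 2^n ≥ 1/1e-3 = 1000.
2^9 = 512 < 1000 ≤ 2^10 = 1024, so n = 10.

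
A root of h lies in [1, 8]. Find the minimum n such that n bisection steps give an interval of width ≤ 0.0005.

14

Width after n steps is 7/2^n. Need 2^n ≥ 7/0.0005 = 14000.
2^13 = 8192 < 14000 ≤ 2^14 = 16384, so n = 14.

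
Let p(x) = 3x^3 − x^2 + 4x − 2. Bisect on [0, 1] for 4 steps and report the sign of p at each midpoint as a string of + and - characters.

+---

p(0.5) = 0.125 > 0, so the root lies in [0, 0.5]
p(0.25) = -1.015625 < 0, so the root lies in [0.25, 0.5]
p(0.375) = -0.482422 < 0, so the root lies in [0.375, 0.5]
p(0.4375) = -0.1902 < 0, so the root lies in [0.4375, 0.5]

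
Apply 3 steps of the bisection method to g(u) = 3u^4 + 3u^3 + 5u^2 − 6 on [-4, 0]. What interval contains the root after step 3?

g(-2) = 38 > 0, so the root lies in [-2, 0]
g(-1) = -1 < 0, so the root lies in [-2, -1]
g(-1.5) = 10.3125 > 0, so the root lies in [-1.5, -1]

[-1.5, -1]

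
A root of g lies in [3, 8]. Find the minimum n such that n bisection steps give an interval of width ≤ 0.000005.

Width after n steps is 5/2^n. Need 2^n ≥ 5/0.000005 = 1000000.
2^19 = 524288 < 1000000 ≤ 2^20 = 1048576, so n = 20.

20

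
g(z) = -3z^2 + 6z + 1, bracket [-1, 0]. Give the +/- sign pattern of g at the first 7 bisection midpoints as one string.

--+--++

g(-0.5) = -2.75 < 0, so the root lies in [-0.5, 0]
g(-0.25) = -0.6875 < 0, so the root lies in [-0.25, 0]
g(-0.125) = 0.203125 > 0, so the root lies in [-0.25, -0.125]
g(-0.1875) = -0.2305 < 0, so the root lies in [-0.1875, -0.125]
g(-0.15625) = -0.0107 < 0, so the root lies in [-0.15625, -0.125]
g(-0.140625) = 0.0969 > 0, so the root lies in [-0.15625, -0.140625]
g(-0.1484375) = 0.0433 > 0, so the root lies in [-0.15625, -0.1484375]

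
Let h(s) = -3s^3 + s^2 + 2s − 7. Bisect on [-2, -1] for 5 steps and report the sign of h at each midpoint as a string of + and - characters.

+--++

midpoint -1.5: h = 2.375 > 0 → [-1.5, -1]
midpoint -1.25: h = -2.078125 < 0 → [-1.5, -1.25]
midpoint -1.375: h = -0.060547 < 0 → [-1.5, -1.375]
midpoint -1.4375: h = 1.1028 > 0 → [-1.4375, -1.375]
midpoint -1.40625: h = 0.5078 > 0 → [-1.40625, -1.375]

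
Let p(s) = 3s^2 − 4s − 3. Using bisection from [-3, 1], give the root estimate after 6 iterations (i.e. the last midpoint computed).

p(-1) = 4 > 0, so the root lies in [-1, 1]
p(0) = -3 < 0, so the root lies in [-1, 0]
p(-0.5) = -0.25 < 0, so the root lies in [-1, -0.5]
p(-0.75) = 1.6875 > 0, so the root lies in [-0.75, -0.5]
p(-0.625) = 0.6719 > 0, so the root lies in [-0.625, -0.5]
p(-0.5625) = 0.1992 > 0, so the root lies in [-0.5625, -0.5]

-0.5625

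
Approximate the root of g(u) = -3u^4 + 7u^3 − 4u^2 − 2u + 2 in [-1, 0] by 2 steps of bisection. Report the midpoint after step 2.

u = -0.5 gives g = 0.9375, positive; keep [-1, -0.5]
u = -0.75 gives g = -2.652344, negative; keep [-0.75, -0.5]

-0.75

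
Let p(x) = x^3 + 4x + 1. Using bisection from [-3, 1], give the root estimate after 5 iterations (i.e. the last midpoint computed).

-0.125

midpoint -1: p = -4 < 0 → [-1, 1]
midpoint 0: p = 1 > 0 → [-1, 0]
midpoint -0.5: p = -1.125 < 0 → [-0.5, 0]
midpoint -0.25: p = -0.0156 < 0 → [-0.25, 0]
midpoint -0.125: p = 0.498 > 0 → [-0.25, -0.125]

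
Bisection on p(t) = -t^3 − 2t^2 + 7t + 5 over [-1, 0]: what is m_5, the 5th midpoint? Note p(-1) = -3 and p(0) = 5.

-0.65625

t = -0.5 gives p = 1.125, positive; keep [-1, -0.5]
t = -0.75 gives p = -0.953125, negative; keep [-0.75, -0.5]
t = -0.625 gives p = 0.087891, positive; keep [-0.75, -0.625]
t = -0.6875 gives p = -0.4329, negative; keep [-0.6875, -0.625]
t = -0.65625 gives p = -0.1725, negative; keep [-0.65625, -0.625]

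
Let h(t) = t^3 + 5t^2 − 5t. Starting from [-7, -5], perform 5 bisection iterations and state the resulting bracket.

[-5.875, -5.8125]

midpoint -6: h = -6 < 0 → [-6, -5]
midpoint -5.5: h = 12.375 > 0 → [-6, -5.5]
midpoint -5.75: h = 3.953125 > 0 → [-6, -5.75]
midpoint -5.875: h = -0.8262 < 0 → [-5.875, -5.75]
midpoint -5.8125: h = 1.6121 > 0 → [-5.875, -5.8125]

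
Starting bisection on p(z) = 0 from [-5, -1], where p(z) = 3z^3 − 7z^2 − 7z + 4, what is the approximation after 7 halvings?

-1.03125

z = -3 gives p = -119, negative; keep [-3, -1]
z = -2 gives p = -34, negative; keep [-2, -1]
z = -1.5 gives p = -11.375, negative; keep [-1.5, -1]
z = -1.25 gives p = -4.0469, negative; keep [-1.25, -1]
z = -1.125 gives p = -1.2559, negative; keep [-1.125, -1]
z = -1.0625 gives p = -0.0632, negative; keep [-1.0625, -1]
z = -1.03125 gives p = 0.4843, positive; keep [-1.0625, -1.03125]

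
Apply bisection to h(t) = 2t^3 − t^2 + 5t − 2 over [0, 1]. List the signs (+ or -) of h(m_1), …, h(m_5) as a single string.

m = 0.5, h(m) = 0.5 (+); new bracket [0, 0.5]
m = 0.25, h(m) = -0.78125 (−); new bracket [0.25, 0.5]
m = 0.375, h(m) = -0.160156 (−); new bracket [0.375, 0.5]
m = 0.4375, h(m) = 0.1636 (+); new bracket [0.375, 0.4375]
m = 0.40625, h(m) = 0.0003 (+); new bracket [0.375, 0.40625]

+--++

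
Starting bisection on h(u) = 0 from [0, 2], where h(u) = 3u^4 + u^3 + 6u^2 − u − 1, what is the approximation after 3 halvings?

h(1) = 8 > 0, so the root lies in [0, 1]
h(0.5) = 0.3125 > 0, so the root lies in [0, 0.5]
h(0.25) = -0.847656 < 0, so the root lies in [0.25, 0.5]

0.25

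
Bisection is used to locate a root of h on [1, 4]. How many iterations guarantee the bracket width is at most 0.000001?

Width after n steps is 3/2^n. Need 2^n ≥ 3/0.000001 = 3000000.
2^21 = 2097152 < 3000000 ≤ 2^22 = 4194304, so n = 22.

22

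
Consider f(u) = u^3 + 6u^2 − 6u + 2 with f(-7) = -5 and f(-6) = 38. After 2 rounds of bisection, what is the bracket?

[-7, -6.75]

midpoint -6.5: f = 19.875 > 0 → [-7, -6.5]
midpoint -6.75: f = 8.328125 > 0 → [-7, -6.75]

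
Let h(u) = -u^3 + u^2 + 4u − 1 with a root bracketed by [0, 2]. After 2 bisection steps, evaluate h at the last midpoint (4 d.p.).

1.1250

u = 1 gives h = 3, positive; keep [0, 1]
u = 0.5 gives h = 1.125, positive; keep [0, 0.5]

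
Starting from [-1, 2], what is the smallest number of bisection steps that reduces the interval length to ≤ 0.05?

Width after n steps is 3/2^n. Need 2^n ≥ 3/0.05 = 60.
2^5 = 32 < 60 ≤ 2^6 = 64, so n = 6.

6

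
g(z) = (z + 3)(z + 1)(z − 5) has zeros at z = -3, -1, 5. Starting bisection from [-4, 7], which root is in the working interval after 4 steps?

5

z = 1.5 gives g = -39.375, negative; keep [1.5, 7]
z = 4.25 gives g = -28.546875, negative; keep [4.25, 7]
z = 5.625 gives g = 35.712891, positive; keep [4.25, 5.625]
z = 4.9375 gives g = -2.9456, negative; keep [4.9375, 5.625]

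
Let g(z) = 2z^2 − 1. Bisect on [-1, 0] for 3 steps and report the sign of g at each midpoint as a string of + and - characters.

-+-

m = -0.5, g(m) = -0.5 (−); new bracket [-1, -0.5]
m = -0.75, g(m) = 0.125 (+); new bracket [-0.75, -0.5]
m = -0.625, g(m) = -0.21875 (−); new bracket [-0.75, -0.625]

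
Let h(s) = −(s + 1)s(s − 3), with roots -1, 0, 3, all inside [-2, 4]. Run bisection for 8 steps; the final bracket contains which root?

midpoint 1: h = 4 > 0 → [1, 4]
midpoint 2.5: h = 4.375 > 0 → [2.5, 4]
midpoint 3.25: h = -3.453125 < 0 → [2.5, 3.25]
midpoint 2.875: h = 1.3926 > 0 → [2.875, 3.25]
midpoint 3.0625: h = -0.7776 < 0 → [2.875, 3.0625]
midpoint 2.96875: h = 0.3682 > 0 → [2.96875, 3.0625]
midpoint 3.015625: h = -0.1892 < 0 → [2.96875, 3.015625]
midpoint 2.9921875: h = 0.0933 > 0 → [2.9921875, 3.015625]

3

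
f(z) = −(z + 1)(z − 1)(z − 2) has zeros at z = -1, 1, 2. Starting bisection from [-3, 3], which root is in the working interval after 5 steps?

-1

midpoint 0: f = -2 < 0 → [-3, 0]
midpoint -1.5: f = 4.375 > 0 → [-1.5, 0]
midpoint -0.75: f = -1.203125 < 0 → [-1.5, -0.75]
midpoint -1.125: f = 0.8301 > 0 → [-1.125, -0.75]
midpoint -0.9375: f = -0.3557 < 0 → [-1.125, -0.9375]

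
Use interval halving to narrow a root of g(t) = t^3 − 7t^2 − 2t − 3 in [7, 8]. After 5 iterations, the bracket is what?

t = 7.5 gives g = 10.125, positive; keep [7, 7.5]
t = 7.25 gives g = -4.359375, negative; keep [7.25, 7.5]
t = 7.375 gives g = 2.646484, positive; keep [7.25, 7.375]
t = 7.3125 gives g = -0.9148, negative; keep [7.3125, 7.375]
t = 7.34375 gives g = 0.8512, positive; keep [7.3125, 7.34375]

[7.3125, 7.34375]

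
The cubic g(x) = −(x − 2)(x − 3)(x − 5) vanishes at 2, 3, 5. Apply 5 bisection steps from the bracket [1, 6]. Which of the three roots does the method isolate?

midpoint 3.5: g = 1.125 > 0 → [3.5, 6]
midpoint 4.75: g = 1.203125 > 0 → [4.75, 6]
midpoint 5.375: g = -3.005859 < 0 → [4.75, 5.375]
midpoint 5.0625: g = -0.3948 < 0 → [4.75, 5.0625]
midpoint 4.90625: g = 0.5194 > 0 → [4.90625, 5.0625]

5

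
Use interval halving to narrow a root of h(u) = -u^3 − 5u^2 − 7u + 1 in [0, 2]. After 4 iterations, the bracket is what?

[0.125, 0.25]

m = 1, h(m) = -12 (−); new bracket [0, 1]
m = 0.5, h(m) = -3.875 (−); new bracket [0, 0.5]
m = 0.25, h(m) = -1.078125 (−); new bracket [0, 0.25]
m = 0.125, h(m) = 0.0449 (+); new bracket [0.125, 0.25]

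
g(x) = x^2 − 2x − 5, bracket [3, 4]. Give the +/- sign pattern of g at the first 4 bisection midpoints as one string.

g(3.5) = 0.25 > 0, so the root lies in [3, 3.5]
g(3.25) = -0.9375 < 0, so the root lies in [3.25, 3.5]
g(3.375) = -0.359375 < 0, so the root lies in [3.375, 3.5]
g(3.4375) = -0.0586 < 0, so the root lies in [3.4375, 3.5]

+---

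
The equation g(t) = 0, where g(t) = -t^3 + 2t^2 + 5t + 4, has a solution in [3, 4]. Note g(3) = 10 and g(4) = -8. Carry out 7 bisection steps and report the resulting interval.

[3.65625, 3.6640625]

g(3.5) = 3.125 > 0, so the root lies in [3.5, 4]
g(3.75) = -1.859375 < 0, so the root lies in [3.5, 3.75]
g(3.625) = 0.771484 > 0, so the root lies in [3.625, 3.75]
g(3.6875) = -0.5085 < 0, so the root lies in [3.625, 3.6875]
g(3.65625) = 0.1402 > 0, so the root lies in [3.65625, 3.6875]
g(3.671875) = -0.182 < 0, so the root lies in [3.65625, 3.671875]
g(3.6640625) = -0.0203 < 0, so the root lies in [3.65625, 3.6640625]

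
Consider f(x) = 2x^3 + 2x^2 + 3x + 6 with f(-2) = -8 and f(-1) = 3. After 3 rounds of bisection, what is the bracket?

m = -1.5, f(m) = -0.75 (−); new bracket [-1.5, -1]
m = -1.25, f(m) = 1.46875 (+); new bracket [-1.5, -1.25]
m = -1.375, f(m) = 0.457031 (+); new bracket [-1.5, -1.375]

[-1.5, -1.375]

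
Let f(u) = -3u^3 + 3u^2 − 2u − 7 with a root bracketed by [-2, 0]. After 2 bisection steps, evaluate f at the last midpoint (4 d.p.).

-4.8750

u = -1 gives f = 1, positive; keep [-1, 0]
u = -0.5 gives f = -4.875, negative; keep [-1, -0.5]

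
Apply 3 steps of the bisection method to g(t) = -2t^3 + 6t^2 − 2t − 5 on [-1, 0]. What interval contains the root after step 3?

[-0.75, -0.625]

t = -0.5 gives g = -2.25, negative; keep [-1, -0.5]
t = -0.75 gives g = 0.71875, positive; keep [-0.75, -0.5]
t = -0.625 gives g = -0.917969, negative; keep [-0.75, -0.625]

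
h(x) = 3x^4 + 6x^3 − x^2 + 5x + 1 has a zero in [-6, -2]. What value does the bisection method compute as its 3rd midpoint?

-2.5

x = -4 gives h = 349, positive; keep [-4, -2]
x = -3 gives h = 58, positive; keep [-3, -2]
x = -2.5 gives h = 5.6875, positive; keep [-2.5, -2]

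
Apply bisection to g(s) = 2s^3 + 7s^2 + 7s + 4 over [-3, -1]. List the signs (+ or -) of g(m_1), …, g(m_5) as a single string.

+-++-

midpoint -2: g = 2 > 0 → [-3, -2]
midpoint -2.5: g = -1 < 0 → [-2.5, -2]
midpoint -2.25: g = 0.90625 > 0 → [-2.5, -2.25]
midpoint -2.375: g = 0.0664 > 0 → [-2.5, -2.375]
midpoint -2.4375: g = -0.437 < 0 → [-2.4375, -2.375]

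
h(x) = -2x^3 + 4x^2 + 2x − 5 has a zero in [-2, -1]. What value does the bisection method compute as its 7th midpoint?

midpoint -1.5: h = 7.75 > 0 → [-1.5, -1]
midpoint -1.25: h = 2.65625 > 0 → [-1.25, -1]
midpoint -1.125: h = 0.660156 > 0 → [-1.125, -1]
midpoint -1.0625: h = -0.2104 < 0 → [-1.125, -1.0625]
midpoint -1.09375: h = 0.2145 > 0 → [-1.09375, -1.0625]
midpoint -1.078125: h = -0.0005 < 0 → [-1.09375, -1.078125]
midpoint -1.0859375: h = 0.1064 > 0 → [-1.0859375, -1.078125]

-1.0859375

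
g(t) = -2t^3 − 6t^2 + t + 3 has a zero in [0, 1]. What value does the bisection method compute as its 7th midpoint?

g(0.5) = 1.75 > 0, so the root lies in [0.5, 1]
g(0.75) = -0.46875 < 0, so the root lies in [0.5, 0.75]
g(0.625) = 0.792969 > 0, so the root lies in [0.625, 0.75]
g(0.6875) = 0.2017 > 0, so the root lies in [0.6875, 0.75]
g(0.71875) = -0.1235 < 0, so the root lies in [0.6875, 0.71875]
g(0.703125) = 0.0416 > 0, so the root lies in [0.703125, 0.71875]
g(0.7109375) = -0.0403 < 0, so the root lies in [0.703125, 0.7109375]

0.7109375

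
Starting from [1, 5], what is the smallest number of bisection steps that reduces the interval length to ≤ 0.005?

Width after n steps is 4/2^n. Need 2^n ≥ 4/0.005 = 800.
2^9 = 512 < 800 ≤ 2^10 = 1024, so n = 10.

10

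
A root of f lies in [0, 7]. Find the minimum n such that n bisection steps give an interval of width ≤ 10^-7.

Width after n steps is 7/2^n. Need 2^n ≥ 7/10^-7 = 70000000.
2^26 = 67108864 < 70000000 ≤ 2^27 = 134217728, so n = 27.

27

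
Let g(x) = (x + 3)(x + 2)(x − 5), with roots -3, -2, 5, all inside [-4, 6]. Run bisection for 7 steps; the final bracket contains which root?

m = 1, g(m) = -48 (−); new bracket [1, 6]
m = 3.5, g(m) = -53.625 (−); new bracket [3.5, 6]
m = 4.75, g(m) = -13.078125 (−); new bracket [4.75, 6]
m = 5.375, g(m) = 23.1621 (+); new bracket [4.75, 5.375]
m = 5.0625, g(m) = 3.5588 (+); new bracket [4.75, 5.0625]
m = 4.90625, g(m) = -5.119 (−); new bracket [4.90625, 5.0625]
m = 4.984375, g(m) = -0.8713 (−); new bracket [4.984375, 5.0625]

5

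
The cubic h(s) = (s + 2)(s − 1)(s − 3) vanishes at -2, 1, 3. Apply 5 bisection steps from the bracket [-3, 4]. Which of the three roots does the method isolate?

h(0.5) = 3.125 > 0, so the root lies in [-3, 0.5]
h(-1.25) = 7.171875 > 0, so the root lies in [-3, -1.25]
h(-2.125) = -2.001953 < 0, so the root lies in [-2.125, -1.25]
h(-1.6875) = 3.9368 > 0, so the root lies in [-2.125, -1.6875]
h(-1.90625) = 1.3368 > 0, so the root lies in [-2.125, -1.90625]

-2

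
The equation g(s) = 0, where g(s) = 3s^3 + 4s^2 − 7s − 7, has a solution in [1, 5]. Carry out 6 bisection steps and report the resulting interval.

s = 3 gives g = 89, positive; keep [1, 3]
s = 2 gives g = 19, positive; keep [1, 2]
s = 1.5 gives g = 1.625, positive; keep [1, 1.5]
s = 1.25 gives g = -3.6406, negative; keep [1.25, 1.5]
s = 1.375 gives g = -1.2637, negative; keep [1.375, 1.5]
s = 1.4375 gives g = 0.1145, positive; keep [1.375, 1.4375]

[1.375, 1.4375]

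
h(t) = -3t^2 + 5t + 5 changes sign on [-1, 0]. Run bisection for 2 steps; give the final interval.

[-0.75, -0.5]

h(-0.5) = 1.75 > 0, so the root lies in [-1, -0.5]
h(-0.75) = -0.4375 < 0, so the root lies in [-0.75, -0.5]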